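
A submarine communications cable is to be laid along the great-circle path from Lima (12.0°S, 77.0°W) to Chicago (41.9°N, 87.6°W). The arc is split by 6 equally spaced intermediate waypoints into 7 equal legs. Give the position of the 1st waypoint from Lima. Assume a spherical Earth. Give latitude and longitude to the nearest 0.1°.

Write both endpoints as unit vectors p₁, p₂ with components (cos φ cos λ, cos φ sin λ, sin φ).
The central angle between the endpoints is δ = arccos(p₁·p₂) ≈ 0.956 rad (54.8°).
Interpolate at f = 1/7 with slerp weights a = sin((1−f)δ)/sin δ ≈ 0.895, b = sin(fδ)/sin δ ≈ 0.167.
p = a·p₁ + b·p₂ ≈ (0.202, -0.977, -0.075); φ = arcsin(p_z) ≈ -4.28°, λ = atan2(p_y, p_x) ≈ -78.31°.

≈ (4.3°S, 78.3°W)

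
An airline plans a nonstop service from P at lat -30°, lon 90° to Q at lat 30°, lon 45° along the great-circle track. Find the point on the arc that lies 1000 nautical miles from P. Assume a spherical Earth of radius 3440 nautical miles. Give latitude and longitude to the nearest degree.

Write both endpoints as unit vectors p₁, p₂ with components (cos φ cos λ, cos φ sin λ, sin φ).
The central angle between the endpoints is δ = arccos(p₁·p₂) ≈ 1.287 rad (73.7°). The total great-circle distance is δ·R ≈ 1.287 × 3440 ≈ 4426 nmi, so the target fraction is f = 1000/4426 ≈ 0.226.
Interpolate at f ≈ 0.226 with slerp weights a = sin((1−f)δ)/sin δ ≈ 0.874, b = sin(fδ)/sin δ ≈ 0.299.
p = a·p₁ + b·p₂ ≈ (0.183, 0.940, -0.288); φ = arcsin(p_z) ≈ -16.73°, λ = atan2(p_y, p_x) ≈ 78.99°.

≈ lat -17°, lon 79°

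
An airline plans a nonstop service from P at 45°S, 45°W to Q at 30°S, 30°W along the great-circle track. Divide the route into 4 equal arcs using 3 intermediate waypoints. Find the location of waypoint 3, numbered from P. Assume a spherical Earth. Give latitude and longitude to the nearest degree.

≈ 34°S, 33°W

From cos δ = sin φ₁ sin φ₂ + cos φ₁ cos φ₂ cos Δλ, the central angle is δ ≈ 0.333 rad (19.1°).
Interpolate at f = 3/4 with slerp weights a = sin((1−f)δ)/sin δ ≈ 0.254, b = sin(fδ)/sin δ ≈ 0.756.
p = a·p₁ + b·p₂ ≈ (0.694, -0.455, -0.558); φ = arcsin(p_z) ≈ -33.91°, λ = atan2(p_y, p_x) ≈ -33.22°.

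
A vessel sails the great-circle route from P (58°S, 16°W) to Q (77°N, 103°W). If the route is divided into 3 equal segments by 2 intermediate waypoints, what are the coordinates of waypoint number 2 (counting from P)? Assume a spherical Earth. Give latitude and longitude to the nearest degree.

Convert each endpoint to a unit vector on the sphere (x = cos φ cos λ, y = cos φ sin λ, z = sin φ).
The central angle between the endpoints is δ = arccos(p₁·p₂) ≈ 2.532 rad (145.1°).
Interpolate at f = 2/3 with slerp weights a = sin((1−f)δ)/sin δ ≈ 1.306, b = sin(fδ)/sin δ ≈ 1.735.
p = a·p₁ + b·p₂ ≈ (0.577, -0.571, 0.583); φ = arcsin(p_z) ≈ 35.69°, λ = atan2(p_y, p_x) ≈ -44.69°.

≈ (36°N, 45°W)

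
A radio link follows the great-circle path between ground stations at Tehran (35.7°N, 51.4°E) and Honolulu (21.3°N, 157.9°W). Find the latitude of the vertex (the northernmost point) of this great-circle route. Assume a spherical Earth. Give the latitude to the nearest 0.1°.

≈ 65.5°N

The great circle lies in the plane with unit normal n̂ = (p₁ × p₂)/|p₁ × p₂|.
Here n̂_z ≈ +0.414; the vertex latitude is φ_max = arccos|n̂_z| ≈ 65.5°.
Check via Clairaut: cos φ_max = |cos φ₁| · sin C = cos(35.7°)·sin(30.7°) ≈ 0.414, again giving ≈ 65.5°.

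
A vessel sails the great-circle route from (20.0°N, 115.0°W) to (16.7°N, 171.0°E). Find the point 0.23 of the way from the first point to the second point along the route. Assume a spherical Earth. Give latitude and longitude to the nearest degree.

≈ (22°N, 132°W)

The haversine formula gives a central angle δ ≈ 1.217 rad (69.7°) between the endpoints.
Interpolate at f = 0.23 with slerp weights a = sin((1−f)δ)/sin δ ≈ 0.859, b = sin(fδ)/sin δ ≈ 0.295.
p = a·p₁ + b·p₂ ≈ (-0.620, -0.687, 0.378); φ = arcsin(p_z) ≈ 22.24°, λ = atan2(p_y, p_x) ≈ -132.04°.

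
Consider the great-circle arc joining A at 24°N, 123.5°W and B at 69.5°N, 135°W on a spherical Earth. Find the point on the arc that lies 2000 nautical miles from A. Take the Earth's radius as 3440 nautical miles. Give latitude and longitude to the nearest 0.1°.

≈ 57.1°N, 129.1°W

Convert each endpoint to a unit vector on the sphere (x = cos φ cos λ, y = cos φ sin λ, z = sin φ).
The central angle between the endpoints is δ = arccos(p₁·p₂) ≈ 0.803 rad (46.0°). The total great-circle distance is δ·R ≈ 0.803 × 3440 ≈ 2763 nmi, so the target fraction is f = 2000/2763 ≈ 0.724.
Interpolate at f ≈ 0.724 with slerp weights a = sin((1−f)δ)/sin δ ≈ 0.306, b = sin(fδ)/sin δ ≈ 0.763.
p = a·p₁ + b·p₂ ≈ (-0.343, -0.422, 0.839); φ = arcsin(p_z) ≈ 57.06°, λ = atan2(p_y, p_x) ≈ -129.12°.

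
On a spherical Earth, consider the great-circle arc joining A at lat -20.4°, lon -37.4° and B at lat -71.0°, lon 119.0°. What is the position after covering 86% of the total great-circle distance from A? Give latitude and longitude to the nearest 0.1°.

≈ lat -81.1°, lon 88.2°

Write both endpoints as unit vectors p₁, p₂ with components (cos φ cos λ, cos φ sin λ, sin φ).
The central angle between the endpoints is δ = arccos(p₁·p₂) ≈ 1.521 rad (87.1°).
Interpolate at f = 0.86 with slerp weights a = sin((1−f)δ)/sin δ ≈ 0.212, b = sin(fδ)/sin δ ≈ 0.967.
p = a·p₁ + b·p₂ ≈ (0.005, 0.155, -0.988); φ = arcsin(p_z) ≈ -81.09°, λ = atan2(p_y, p_x) ≈ 88.18°.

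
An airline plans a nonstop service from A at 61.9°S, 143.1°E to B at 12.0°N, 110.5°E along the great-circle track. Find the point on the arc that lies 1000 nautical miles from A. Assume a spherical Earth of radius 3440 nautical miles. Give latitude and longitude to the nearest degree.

≈ 47°S, 130°E

From cos δ = sin φ₁ sin φ₂ + cos φ₁ cos φ₂ cos Δλ, the central angle is δ ≈ 1.365 rad (78.2°). The total great-circle distance is δ·R ≈ 1.365 × 3440 ≈ 4694 nmi, so the target fraction is f = 1000/4694 ≈ 0.213.
Interpolate at f ≈ 0.213 with slerp weights a = sin((1−f)δ)/sin δ ≈ 0.898, b = sin(fδ)/sin δ ≈ 0.293.
p = a·p₁ + b·p₂ ≈ (-0.439, 0.522, -0.731); φ = arcsin(p_z) ≈ -47.00°, λ = atan2(p_y, p_x) ≈ 130.02°.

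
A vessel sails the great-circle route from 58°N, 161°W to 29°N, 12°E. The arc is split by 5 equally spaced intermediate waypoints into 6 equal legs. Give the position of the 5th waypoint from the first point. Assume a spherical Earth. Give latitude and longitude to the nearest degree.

Write both endpoints as unit vectors p₁, p₂ with components (cos φ cos λ, cos φ sin λ, sin φ).
The central angle between the endpoints is δ = arccos(p₁·p₂) ≈ 1.620 rad (92.8°).
Interpolate at f = 5/6 with slerp weights a = sin((1−f)δ)/sin δ ≈ 0.267, b = sin(fδ)/sin δ ≈ 0.977.
p = a·p₁ + b·p₂ ≈ (0.702, 0.132, 0.700); φ = arcsin(p_z) ≈ 44.43°, λ = atan2(p_y, p_x) ≈ 10.62°.

≈ 44°N, 11°E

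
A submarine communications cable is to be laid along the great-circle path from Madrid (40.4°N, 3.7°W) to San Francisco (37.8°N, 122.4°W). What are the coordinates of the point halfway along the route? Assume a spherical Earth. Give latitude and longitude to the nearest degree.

≈ (58°N, 65°W)

Convert each endpoint to a unit vector on the sphere (x = cos φ cos λ, y = cos φ sin λ, z = sin φ).
The central angle between the endpoints is δ = arccos(p₁·p₂) ≈ 1.462 rad (83.8°).
Interpolate at f = 1/2 with slerp weights a = sin((1−f)δ)/sin δ ≈ 0.672, b = sin(fδ)/sin δ ≈ 0.672.
p = a·p₁ + b·p₂ ≈ (0.226, -0.481, 0.847); φ = arcsin(p_z) ≈ 57.89°, λ = atan2(p_y, p_x) ≈ -64.83°.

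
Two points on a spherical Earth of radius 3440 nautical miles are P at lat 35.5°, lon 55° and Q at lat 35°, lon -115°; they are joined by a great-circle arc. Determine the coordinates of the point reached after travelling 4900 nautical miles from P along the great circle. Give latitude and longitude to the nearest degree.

≈ lat 62°, lon -107°

Write both endpoints as unit vectors p₁, p₂ with components (cos φ cos λ, cos φ sin λ, sin φ).
The central angle between the endpoints is δ = arccos(p₁·p₂) ≈ 1.900 rad (108.9°). The total great-circle distance is δ·R ≈ 1.900 × 3440 ≈ 6537 nmi, so the target fraction is f = 4900/6537 ≈ 0.750.
Interpolate at f ≈ 0.750 with slerp weights a = sin((1−f)δ)/sin δ ≈ 0.484, b = sin(fδ)/sin δ ≈ 1.046.
p = a·p₁ + b·p₂ ≈ (-0.136, -0.453, 0.881); φ = arcsin(p_z) ≈ 61.76°, λ = atan2(p_y, p_x) ≈ -106.68°.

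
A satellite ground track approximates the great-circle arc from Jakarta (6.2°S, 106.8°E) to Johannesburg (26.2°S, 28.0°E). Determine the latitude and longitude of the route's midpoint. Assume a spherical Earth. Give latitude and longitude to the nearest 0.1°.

From cos δ = sin φ₁ sin φ₂ + cos φ₁ cos φ₂ cos Δλ, the central angle is δ ≈ 1.348 rad (77.2°).
Interpolate at f = 1/2 with slerp weights a = sin((1−f)δ)/sin δ ≈ 0.640, b = sin(fδ)/sin δ ≈ 0.640.
p = a·p₁ + b·p₂ ≈ (0.323, 0.879, -0.352); φ = arcsin(p_z) ≈ -20.59°, λ = atan2(p_y, p_x) ≈ 69.81°.

≈ 20.6°S, 69.8°E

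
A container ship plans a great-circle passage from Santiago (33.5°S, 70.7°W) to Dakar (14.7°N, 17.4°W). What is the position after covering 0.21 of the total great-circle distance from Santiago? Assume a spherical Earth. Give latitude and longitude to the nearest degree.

≈ (24°S, 57°W)

Write both endpoints as unit vectors p₁, p₂ with components (cos φ cos λ, cos φ sin λ, sin φ).
The central angle between the endpoints is δ = arccos(p₁·p₂) ≈ 1.222 rad (70.0°).
Interpolate at f = 0.21 with slerp weights a = sin((1−f)δ)/sin δ ≈ 0.875, b = sin(fδ)/sin δ ≈ 0.270.
p = a·p₁ + b·p₂ ≈ (0.490, -0.767, -0.414); φ = arcsin(p_z) ≈ -24.48°, λ = atan2(p_y, p_x) ≈ -57.40°.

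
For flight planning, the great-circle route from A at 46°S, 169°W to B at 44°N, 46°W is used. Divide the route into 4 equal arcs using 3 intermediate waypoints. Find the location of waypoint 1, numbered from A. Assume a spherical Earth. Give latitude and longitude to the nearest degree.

≈ 28°S, 131°W

Write both endpoints as unit vectors p₁, p₂ with components (cos φ cos λ, cos φ sin λ, sin φ).
The central angle between the endpoints is δ = arccos(p₁·p₂) ≈ 2.453 rad (140.5°).
Interpolate at f = 1/4 with slerp weights a = sin((1−f)δ)/sin δ ≈ 1.516, b = sin(fδ)/sin δ ≈ 0.905.
p = a·p₁ + b·p₂ ≈ (-0.582, -0.669, -0.462); φ = arcsin(p_z) ≈ -27.52°, λ = atan2(p_y, p_x) ≈ -131.00°.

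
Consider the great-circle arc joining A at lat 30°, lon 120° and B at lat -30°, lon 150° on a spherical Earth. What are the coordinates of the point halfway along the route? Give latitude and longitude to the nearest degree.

≈ lat 0°, lon 135°

Convert each endpoint to a unit vector on the sphere (x = cos φ cos λ, y = cos φ sin λ, z = sin φ).
The central angle between the endpoints is δ = arccos(p₁·p₂) ≈ 1.160 rad (66.5°).
Interpolate at f = 1/2 with slerp weights a = sin((1−f)δ)/sin δ ≈ 0.598, b = sin(fδ)/sin δ ≈ 0.598.
p = a·p₁ + b·p₂ ≈ (-0.707, 0.707, 0.000); φ = arcsin(p_z) ≈ 0.00°, λ = atan2(p_y, p_x) ≈ 135.00°.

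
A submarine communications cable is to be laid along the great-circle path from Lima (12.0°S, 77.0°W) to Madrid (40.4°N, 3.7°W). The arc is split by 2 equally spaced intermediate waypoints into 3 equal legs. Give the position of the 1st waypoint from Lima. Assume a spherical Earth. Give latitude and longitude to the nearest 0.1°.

From cos δ = sin φ₁ sin φ₂ + cos φ₁ cos φ₂ cos Δλ, the central angle is δ ≈ 1.491 rad (85.5°).
Interpolate at f = 1/3 with slerp weights a = sin((1−f)δ)/sin δ ≈ 0.841, b = sin(fδ)/sin δ ≈ 0.478.
p = a·p₁ + b·p₂ ≈ (0.549, -0.825, 0.135); φ = arcsin(p_z) ≈ 7.77°, λ = atan2(p_y, p_x) ≈ -56.38°.

≈ (7.8°N, 56.4°W)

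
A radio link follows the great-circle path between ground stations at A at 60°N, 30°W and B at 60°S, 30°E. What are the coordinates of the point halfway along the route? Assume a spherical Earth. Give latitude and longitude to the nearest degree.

Convert each endpoint to a unit vector on the sphere (x = cos φ cos λ, y = cos φ sin λ, z = sin φ).
The central angle between the endpoints is δ = arccos(p₁·p₂) ≈ 2.246 rad (128.7°).
Interpolate at f = 1/2 with slerp weights a = sin((1−f)δ)/sin δ ≈ 1.155, b = sin(fδ)/sin δ ≈ 1.155.
p = a·p₁ + b·p₂ ≈ (1.000, 0.000, 0.000); φ = arcsin(p_z) ≈ 0.00°, λ = atan2(p_y, p_x) ≈ 0.00°.

≈ 0°N, 0°E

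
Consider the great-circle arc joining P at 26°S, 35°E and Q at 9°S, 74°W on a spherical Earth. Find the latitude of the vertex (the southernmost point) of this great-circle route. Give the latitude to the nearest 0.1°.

The great circle lies in the plane with unit normal n̂ = (p₁ × p₂)/|p₁ × p₂|.
Here n̂_z ≈ -0.861; the vertex latitude is φ_max = arccos|n̂_z| ≈ 30.6°.
Check via Clairaut: cos φ_max = |cos φ₁| · sin C = cos(26.0°)·sin(106.8°) ≈ 0.861, again giving ≈ 30.6°.

≈ 30.6°S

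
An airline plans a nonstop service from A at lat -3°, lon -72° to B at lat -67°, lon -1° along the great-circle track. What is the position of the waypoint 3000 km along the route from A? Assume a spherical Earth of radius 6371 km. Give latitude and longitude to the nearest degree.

The haversine formula gives a central angle δ ≈ 1.395 rad (79.9°) between the endpoints. The total great-circle distance is δ·R ≈ 1.395 × 6371 ≈ 8885 km, so the target fraction is f = 3000/8885 ≈ 0.338.
Interpolate at f ≈ 0.338 with slerp weights a = sin((1−f)δ)/sin δ ≈ 0.810, b = sin(fδ)/sin δ ≈ 0.461.
p = a·p₁ + b·p₂ ≈ (0.430, -0.773, -0.467); φ = arcsin(p_z) ≈ -27.81°, λ = atan2(p_y, p_x) ≈ -60.90°.

≈ lat -28°, lon -61°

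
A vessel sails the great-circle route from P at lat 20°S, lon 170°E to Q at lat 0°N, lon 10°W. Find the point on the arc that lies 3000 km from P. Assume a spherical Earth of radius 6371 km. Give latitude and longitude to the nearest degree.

≈ lat 47°S, lon 170°E

Convert each endpoint to a unit vector on the sphere (x = cos φ cos λ, y = cos φ sin λ, z = sin φ).
The central angle between the endpoints is δ = arccos(p₁·p₂) ≈ 2.793 rad (160.0°). The total great-circle distance is δ·R ≈ 2.793 × 6371 ≈ 17791 km, so the target fraction is f = 3000/17791 ≈ 0.169.
Interpolate at f ≈ 0.169 with slerp weights a = sin((1−f)δ)/sin δ ≈ 2.138, b = sin(fδ)/sin δ ≈ 1.326.
p = a·p₁ + b·p₂ ≈ (-0.672, 0.118, -0.731); φ = arcsin(p_z) ≈ -46.98°, λ = atan2(p_y, p_x) ≈ 170.00°.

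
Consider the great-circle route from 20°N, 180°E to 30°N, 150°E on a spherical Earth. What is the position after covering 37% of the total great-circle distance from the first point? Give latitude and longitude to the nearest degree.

≈ 24°N, 169°E

Convert each endpoint to a unit vector on the sphere (x = cos φ cos λ, y = cos φ sin λ, z = sin φ).
The central angle between the endpoints is δ = arccos(p₁·p₂) ≈ 0.504 rad (28.9°).
Interpolate at f = 0.37 with slerp weights a = sin((1−f)δ)/sin δ ≈ 0.646, b = sin(fδ)/sin δ ≈ 0.384.
p = a·p₁ + b·p₂ ≈ (-0.895, 0.166, 0.413); φ = arcsin(p_z) ≈ 24.40°, λ = atan2(p_y, p_x) ≈ 169.48°.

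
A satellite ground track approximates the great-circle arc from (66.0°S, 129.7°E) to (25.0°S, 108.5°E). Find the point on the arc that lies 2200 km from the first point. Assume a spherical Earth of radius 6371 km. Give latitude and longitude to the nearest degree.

≈ (48°S, 116°E)

From cos δ = sin φ₁ sin φ₂ + cos φ₁ cos φ₂ cos Δλ, the central angle is δ ≈ 0.753 rad (43.1°). The total great-circle distance is δ·R ≈ 0.753 × 6371 ≈ 4796 km, so the target fraction is f = 2200/4796 ≈ 0.459.
Interpolate at f ≈ 0.459 with slerp weights a = sin((1−f)δ)/sin δ ≈ 0.580, b = sin(fδ)/sin δ ≈ 0.495.
p = a·p₁ + b·p₂ ≈ (-0.293, 0.607, -0.739); φ = arcsin(p_z) ≈ -47.63°, λ = atan2(p_y, p_x) ≈ 115.77°.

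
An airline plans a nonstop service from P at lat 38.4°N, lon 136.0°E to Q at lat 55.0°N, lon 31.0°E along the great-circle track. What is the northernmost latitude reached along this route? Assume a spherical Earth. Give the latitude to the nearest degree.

≈ 62°N

The great circle lies in the plane with unit normal n̂ = (p₁ × p₂)/|p₁ × p₂|.
Here n̂_z ≈ -0.472; the vertex latitude is φ_max = arccos|n̂_z| ≈ 61.8°.
Check via Clairaut: cos φ_max = |cos φ₁| · sin C = cos(38.4°)·sin(37.0°) ≈ 0.472, again giving ≈ 61.8°.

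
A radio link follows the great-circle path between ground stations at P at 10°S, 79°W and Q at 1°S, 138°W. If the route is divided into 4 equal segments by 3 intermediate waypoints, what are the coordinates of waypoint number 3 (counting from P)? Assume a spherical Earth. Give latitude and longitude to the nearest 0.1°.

Write both endpoints as unit vectors p₁, p₂ with components (cos φ cos λ, cos φ sin λ, sin φ).
The central angle between the endpoints is δ = arccos(p₁·p₂) ≈ 1.035 rad (59.3°).
Interpolate at f = 3/4 with slerp weights a = sin((1−f)δ)/sin δ ≈ 0.298, b = sin(fδ)/sin δ ≈ 0.815.
p = a·p₁ + b·p₂ ≈ (-0.550, -0.833, -0.066); φ = arcsin(p_z) ≈ -3.78°, λ = atan2(p_y, p_x) ≈ -123.42°.

≈ 3.8°S, 123.4°W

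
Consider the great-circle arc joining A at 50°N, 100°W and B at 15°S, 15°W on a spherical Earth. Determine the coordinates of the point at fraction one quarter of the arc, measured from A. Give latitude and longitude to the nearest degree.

Write both endpoints as unit vectors p₁, p₂ with components (cos φ cos λ, cos φ sin λ, sin φ).
The central angle between the endpoints is δ = arccos(p₁·p₂) ≈ 1.715 rad (98.3°).
Interpolate at f = 1/4 with slerp weights a = sin((1−f)δ)/sin δ ≈ 0.970, b = sin(fδ)/sin δ ≈ 0.420.
p = a·p₁ + b·p₂ ≈ (0.284, -0.719, 0.634); φ = arcsin(p_z) ≈ 39.37°, λ = atan2(p_y, p_x) ≈ -68.46°.

≈ 39°N, 68°W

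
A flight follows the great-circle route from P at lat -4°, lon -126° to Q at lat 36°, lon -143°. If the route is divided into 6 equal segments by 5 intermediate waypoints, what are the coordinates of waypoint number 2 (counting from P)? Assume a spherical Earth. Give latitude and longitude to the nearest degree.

≈ lat 9°, lon -131°

Convert each endpoint to a unit vector on the sphere (x = cos φ cos λ, y = cos φ sin λ, z = sin φ).
The central angle between the endpoints is δ = arccos(p₁·p₂) ≈ 0.751 rad (43.0°).
Interpolate at f = 2/6 with slerp weights a = sin((1−f)δ)/sin δ ≈ 0.703, b = sin(fδ)/sin δ ≈ 0.363.
p = a·p₁ + b·p₂ ≈ (-0.647, -0.745, 0.164); φ = arcsin(p_z) ≈ 9.46°, λ = atan2(p_y, p_x) ≈ -130.99°.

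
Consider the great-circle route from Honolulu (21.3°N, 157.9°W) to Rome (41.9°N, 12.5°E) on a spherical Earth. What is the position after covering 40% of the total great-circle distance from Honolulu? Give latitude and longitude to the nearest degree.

The haversine formula gives a central angle δ ≈ 2.028 rad (116.2°) between the endpoints.
Interpolate at f = 0.40 with slerp weights a = sin((1−f)δ)/sin δ ≈ 1.045, b = sin(fδ)/sin δ ≈ 0.808.
p = a·p₁ + b·p₂ ≈ (-0.315, -0.236, 0.919); φ = arcsin(p_z) ≈ 66.81°, λ = atan2(p_y, p_x) ≈ -143.15°.

≈ 67°N, 143°W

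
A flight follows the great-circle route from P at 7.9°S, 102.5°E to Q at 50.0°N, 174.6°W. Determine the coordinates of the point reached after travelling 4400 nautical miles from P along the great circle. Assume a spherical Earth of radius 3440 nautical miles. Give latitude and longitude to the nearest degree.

≈ 44°N, 160°E

The haversine formula gives a central angle δ ≈ 1.597 rad (91.5°) between the endpoints. The total great-circle distance is δ·R ≈ 1.597 × 3440 ≈ 5495 nmi, so the target fraction is f = 4400/5495 ≈ 0.801.
Interpolate at f ≈ 0.801 with slerp weights a = sin((1−f)δ)/sin δ ≈ 0.313, b = sin(fδ)/sin δ ≈ 0.958.
p = a·p₁ + b·p₂ ≈ (-0.680, 0.245, 0.691); φ = arcsin(p_z) ≈ 43.70°, λ = atan2(p_y, p_x) ≈ 160.21°.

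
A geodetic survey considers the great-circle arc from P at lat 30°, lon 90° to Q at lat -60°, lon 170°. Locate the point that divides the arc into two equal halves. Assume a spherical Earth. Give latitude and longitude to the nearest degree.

From cos δ = sin φ₁ sin φ₂ + cos φ₁ cos φ₂ cos Δλ, the central angle is δ ≈ 1.937 rad (111.0°).
Interpolate at f = 1/2 with slerp weights a = sin((1−f)δ)/sin δ ≈ 0.882, b = sin(fδ)/sin δ ≈ 0.882.
p = a·p₁ + b·p₂ ≈ (-0.434, 0.841, -0.323); φ = arcsin(p_z) ≈ -18.84°, λ = atan2(p_y, p_x) ≈ 117.33°.

≈ lat -19°, lon 117°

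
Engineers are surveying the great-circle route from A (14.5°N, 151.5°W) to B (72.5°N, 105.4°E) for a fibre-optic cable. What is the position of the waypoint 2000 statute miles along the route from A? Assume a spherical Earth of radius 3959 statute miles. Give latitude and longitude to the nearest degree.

Write both endpoints as unit vectors p₁, p₂ with components (cos φ cos λ, cos φ sin λ, sin φ).
The central angle between the endpoints is δ = arccos(p₁·p₂) ≈ 1.397 rad (80.0°). The total great-circle distance is δ·R ≈ 1.397 × 3959 ≈ 5531 mi, so the target fraction is f = 2000/5531 ≈ 0.362.
Interpolate at f ≈ 0.362 with slerp weights a = sin((1−f)δ)/sin δ ≈ 0.790, b = sin(fδ)/sin δ ≈ 0.491.
p = a·p₁ + b·p₂ ≈ (-0.712, -0.223, 0.666); φ = arcsin(p_z) ≈ 41.79°, λ = atan2(p_y, p_x) ≈ -162.63°.

≈ (42°N, 163°W)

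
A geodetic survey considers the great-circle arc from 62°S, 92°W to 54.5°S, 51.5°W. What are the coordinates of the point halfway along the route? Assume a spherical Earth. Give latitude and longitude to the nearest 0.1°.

The haversine formula gives a central angle δ ≈ 0.387 rad (22.2°) between the endpoints.
Interpolate at f = 1/2 with slerp weights a = sin((1−f)δ)/sin δ ≈ 0.509, b = sin(fδ)/sin δ ≈ 0.509.
p = a·p₁ + b·p₂ ≈ (0.176, -0.471, -0.865); φ = arcsin(p_z) ≈ -59.84°, λ = atan2(p_y, p_x) ≈ -69.51°.

≈ 59.8°S, 69.5°W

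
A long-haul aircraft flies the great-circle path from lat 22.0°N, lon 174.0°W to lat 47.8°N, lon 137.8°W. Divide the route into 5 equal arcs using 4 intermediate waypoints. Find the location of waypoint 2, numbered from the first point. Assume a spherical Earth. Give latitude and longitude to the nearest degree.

≈ lat 34°N, lon 162°W

The haversine formula gives a central angle δ ≈ 0.676 rad (38.7°) between the endpoints.
Interpolate at f = 2/5 with slerp weights a = sin((1−f)δ)/sin δ ≈ 0.631, b = sin(fδ)/sin δ ≈ 0.427.
p = a·p₁ + b·p₂ ≈ (-0.794, -0.254, 0.553); φ = arcsin(p_z) ≈ 33.54°, λ = atan2(p_y, p_x) ≈ -162.28°.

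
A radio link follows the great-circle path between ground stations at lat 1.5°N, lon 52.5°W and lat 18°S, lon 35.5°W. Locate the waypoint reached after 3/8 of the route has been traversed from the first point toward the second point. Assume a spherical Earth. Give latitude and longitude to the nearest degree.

Convert each endpoint to a unit vector on the sphere (x = cos φ cos λ, y = cos φ sin λ, z = sin φ).
The central angle between the endpoints is δ = arccos(p₁·p₂) ≈ 0.448 rad (25.7°).
Interpolate at f = 3/8 with slerp weights a = sin((1−f)δ)/sin δ ≈ 0.638, b = sin(fδ)/sin δ ≈ 0.386.
p = a·p₁ + b·p₂ ≈ (0.687, -0.719, -0.103); φ = arcsin(p_z) ≈ -5.89°, λ = atan2(p_y, p_x) ≈ -46.30°.

≈ lat 6°S, lon 46°W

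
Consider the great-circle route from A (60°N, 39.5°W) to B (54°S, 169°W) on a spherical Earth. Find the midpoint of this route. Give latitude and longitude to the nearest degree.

≈ (7°N, 114°W)

Convert each endpoint to a unit vector on the sphere (x = cos φ cos λ, y = cos φ sin λ, z = sin φ).
The central angle between the endpoints is δ = arccos(p₁·p₂) ≈ 2.663 rad (152.6°).
Interpolate at f = 1/2 with slerp weights a = sin((1−f)δ)/sin δ ≈ 2.109, b = sin(fδ)/sin δ ≈ 2.109.
p = a·p₁ + b·p₂ ≈ (-0.403, -0.907, 0.120); φ = arcsin(p_z) ≈ 6.90°, λ = atan2(p_y, p_x) ≈ -113.96°.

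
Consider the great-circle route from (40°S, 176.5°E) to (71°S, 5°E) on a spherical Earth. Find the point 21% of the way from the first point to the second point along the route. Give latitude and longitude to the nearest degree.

≈ (54°S, 175°E)

Convert each endpoint to a unit vector on the sphere (x = cos φ cos λ, y = cos φ sin λ, z = sin φ).
The central angle between the endpoints is δ = arccos(p₁·p₂) ≈ 1.201 rad (68.8°).
Interpolate at f = 0.21 with slerp weights a = sin((1−f)δ)/sin δ ≈ 0.872, b = sin(fδ)/sin δ ≈ 0.268.
p = a·p₁ + b·p₂ ≈ (-0.580, 0.048, -0.813); φ = arcsin(p_z) ≈ -54.43°, λ = atan2(p_y, p_x) ≈ 175.23°.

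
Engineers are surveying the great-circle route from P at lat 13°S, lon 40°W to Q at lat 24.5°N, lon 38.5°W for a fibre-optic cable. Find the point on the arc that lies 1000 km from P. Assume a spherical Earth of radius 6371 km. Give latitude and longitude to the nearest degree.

Write both endpoints as unit vectors p₁, p₂ with components (cos φ cos λ, cos φ sin λ, sin φ).
The central angle between the endpoints is δ = arccos(p₁·p₂) ≈ 0.655 rad (37.5°). The total great-circle distance is δ·R ≈ 0.655 × 6371 ≈ 4173 km, so the target fraction is f = 1000/4173 ≈ 0.240.
Interpolate at f ≈ 0.240 with slerp weights a = sin((1−f)δ)/sin δ ≈ 0.784, b = sin(fδ)/sin δ ≈ 0.257.
p = a·p₁ + b·p₂ ≈ (0.768, -0.637, -0.070); φ = arcsin(p_z) ≈ -4.01°, λ = atan2(p_y, p_x) ≈ -39.65°.

≈ lat 4°S, lon 40°W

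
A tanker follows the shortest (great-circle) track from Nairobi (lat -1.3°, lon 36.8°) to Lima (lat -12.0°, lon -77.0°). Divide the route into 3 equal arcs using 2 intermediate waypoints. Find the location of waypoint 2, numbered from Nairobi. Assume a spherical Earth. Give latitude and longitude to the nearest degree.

≈ lat -13°, lon -38°

Write both endpoints as unit vectors p₁, p₂ with components (cos φ cos λ, cos φ sin λ, sin φ).
The central angle between the endpoints is δ = arccos(p₁·p₂) ≈ 1.971 rad (112.9°).
Interpolate at f = 2/3 with slerp weights a = sin((1−f)δ)/sin δ ≈ 0.663, b = sin(fδ)/sin δ ≈ 1.050.
p = a·p₁ + b·p₂ ≈ (0.762, -0.604, -0.233); φ = arcsin(p_z) ≈ -13.50°, λ = atan2(p_y, p_x) ≈ -38.39°.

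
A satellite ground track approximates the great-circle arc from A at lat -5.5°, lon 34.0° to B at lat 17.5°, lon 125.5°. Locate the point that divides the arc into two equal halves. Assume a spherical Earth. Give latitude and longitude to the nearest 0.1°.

≈ lat 8.6°, lon 78.5°

Write both endpoints as unit vectors p₁, p₂ with components (cos φ cos λ, cos φ sin λ, sin φ).
The central angle between the endpoints is δ = arccos(p₁·p₂) ≈ 1.624 rad (93.1°).
Interpolate at f = 1/2 with slerp weights a = sin((1−f)δ)/sin δ ≈ 0.727, b = sin(fδ)/sin δ ≈ 0.727.
p = a·p₁ + b·p₂ ≈ (0.197, 0.969, 0.149); φ = arcsin(p_z) ≈ 8.56°, λ = atan2(p_y, p_x) ≈ 78.49°.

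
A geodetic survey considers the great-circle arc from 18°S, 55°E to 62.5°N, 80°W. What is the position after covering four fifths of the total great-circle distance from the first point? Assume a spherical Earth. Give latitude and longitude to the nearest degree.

≈ 66°N, 20°W

Convert each endpoint to a unit vector on the sphere (x = cos φ cos λ, y = cos φ sin λ, z = sin φ).
The central angle between the endpoints is δ = arccos(p₁·p₂) ≈ 2.195 rad (125.8°).
Interpolate at f = 4/5 with slerp weights a = sin((1−f)δ)/sin δ ≈ 0.524, b = sin(fδ)/sin δ ≈ 1.211.
p = a·p₁ + b·p₂ ≈ (0.383, -0.143, 0.913); φ = arcsin(p_z) ≈ 65.88°, λ = atan2(p_y, p_x) ≈ -20.44°.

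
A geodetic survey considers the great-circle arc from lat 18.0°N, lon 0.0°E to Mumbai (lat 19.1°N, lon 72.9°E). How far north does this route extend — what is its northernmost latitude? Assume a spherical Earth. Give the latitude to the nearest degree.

≈ 23°N

The great circle lies in the plane with unit normal n̂ = (p₁ × p₂)/|p₁ × p₂|.
Here n̂_z ≈ +0.923; the vertex latitude is φ_max = arccos|n̂_z| ≈ 22.7°.
Check via Clairaut: cos φ_max = |cos φ₁| · sin C = cos(18.0°)·sin(76.0°) ≈ 0.923, again giving ≈ 22.7°.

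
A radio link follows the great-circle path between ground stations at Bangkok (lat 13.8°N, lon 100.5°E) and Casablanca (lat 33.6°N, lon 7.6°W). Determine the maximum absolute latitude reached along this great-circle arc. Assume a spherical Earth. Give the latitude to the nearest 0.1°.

≈ 39.3°N

The great circle lies in the plane with unit normal n̂ = (p₁ × p₂)/|p₁ × p₂|.
Here n̂_z ≈ -0.774; the vertex latitude is φ_max = arccos|n̂_z| ≈ 39.3°.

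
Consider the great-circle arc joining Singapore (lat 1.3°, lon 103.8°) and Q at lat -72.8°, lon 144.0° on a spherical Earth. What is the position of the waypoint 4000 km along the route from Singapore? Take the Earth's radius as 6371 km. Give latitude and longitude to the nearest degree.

Write both endpoints as unit vectors p₁, p₂ with components (cos φ cos λ, cos φ sin λ, sin φ).
The central angle between the endpoints is δ = arccos(p₁·p₂) ≈ 1.365 rad (78.2°). The total great-circle distance is δ·R ≈ 1.365 × 6371 ≈ 8698 km, so the target fraction is f = 4000/8698 ≈ 0.460.
Interpolate at f ≈ 0.460 with slerp weights a = sin((1−f)δ)/sin δ ≈ 0.687, b = sin(fδ)/sin δ ≈ 0.600.
p = a·p₁ + b·p₂ ≈ (-0.307, 0.771, -0.558); φ = arcsin(p_z) ≈ -33.89°, λ = atan2(p_y, p_x) ≈ 111.73°.

≈ lat -34°, lon 112°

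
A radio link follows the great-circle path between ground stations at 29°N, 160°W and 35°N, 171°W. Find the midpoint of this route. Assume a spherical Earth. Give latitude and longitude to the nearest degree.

≈ 32°N, 165°W

From cos δ = sin φ₁ sin φ₂ + cos φ₁ cos φ₂ cos Δλ, the central angle is δ ≈ 0.193 rad (11.1°).
Interpolate at f = 1/2 with slerp weights a = sin((1−f)δ)/sin δ ≈ 0.502, b = sin(fδ)/sin δ ≈ 0.502.
p = a·p₁ + b·p₂ ≈ (-0.819, -0.215, 0.532); φ = arcsin(p_z) ≈ 32.12°, λ = atan2(p_y, p_x) ≈ -165.32°.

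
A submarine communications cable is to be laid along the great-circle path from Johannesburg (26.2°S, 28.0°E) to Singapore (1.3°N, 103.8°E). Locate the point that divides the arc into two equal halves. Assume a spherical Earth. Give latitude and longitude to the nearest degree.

≈ 16°S, 68°E

The haversine formula gives a central angle δ ≈ 1.359 rad (77.9°) between the endpoints.
Interpolate at f = 1/2 with slerp weights a = sin((1−f)δ)/sin δ ≈ 0.643, b = sin(fδ)/sin δ ≈ 0.643.
p = a·p₁ + b·p₂ ≈ (0.356, 0.895, -0.269); φ = arcsin(p_z) ≈ -15.62°, λ = atan2(p_y, p_x) ≈ 68.31°.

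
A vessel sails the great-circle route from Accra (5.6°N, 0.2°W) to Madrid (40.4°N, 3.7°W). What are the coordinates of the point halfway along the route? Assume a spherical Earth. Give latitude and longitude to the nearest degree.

The haversine formula gives a central angle δ ≈ 0.610 rad (34.9°) between the endpoints.
Interpolate at f = 1/2 with slerp weights a = sin((1−f)δ)/sin δ ≈ 0.524, b = sin(fδ)/sin δ ≈ 0.524.
p = a·p₁ + b·p₂ ≈ (0.920, -0.028, 0.391); φ = arcsin(p_z) ≈ 23.01°, λ = atan2(p_y, p_x) ≈ -1.72°.

≈ 23°N, 2°W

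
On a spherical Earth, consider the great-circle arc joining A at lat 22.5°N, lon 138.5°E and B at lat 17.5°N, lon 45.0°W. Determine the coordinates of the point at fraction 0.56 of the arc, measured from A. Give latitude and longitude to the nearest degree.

From cos δ = sin φ₁ sin φ₂ + cos φ₁ cos φ₂ cos Δλ, the central angle is δ ≈ 2.441 rad (139.9°).
Interpolate at f = 0.56 with slerp weights a = sin((1−f)δ)/sin δ ≈ 1.364, b = sin(fδ)/sin δ ≈ 1.519.
p = a·p₁ + b·p₂ ≈ (0.081, -0.190, 0.979); φ = arcsin(p_z) ≈ 78.11°, λ = atan2(p_y, p_x) ≈ -66.91°.

≈ lat 78°N, lon 67°W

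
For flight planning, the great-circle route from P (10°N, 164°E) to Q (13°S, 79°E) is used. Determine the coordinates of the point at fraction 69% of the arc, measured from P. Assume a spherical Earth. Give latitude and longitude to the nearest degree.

≈ (7°S, 106°E)

Convert each endpoint to a unit vector on the sphere (x = cos φ cos λ, y = cos φ sin λ, z = sin φ).
The central angle between the endpoints is δ = arccos(p₁·p₂) ≈ 1.526 rad (87.4°).
Interpolate at f = 0.69 with slerp weights a = sin((1−f)δ)/sin δ ≈ 0.456, b = sin(fδ)/sin δ ≈ 0.870.
p = a·p₁ + b·p₂ ≈ (-0.270, 0.956, -0.116); φ = arcsin(p_z) ≈ -6.69°, λ = atan2(p_y, p_x) ≈ 105.78°.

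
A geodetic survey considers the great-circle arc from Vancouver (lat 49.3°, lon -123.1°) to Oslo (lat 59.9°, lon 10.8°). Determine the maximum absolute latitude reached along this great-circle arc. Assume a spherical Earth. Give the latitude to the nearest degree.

≈ 75°

The great circle lies in the plane with unit normal n̂ = (p₁ × p₂)/|p₁ × p₂|.
Here n̂_z ≈ +0.261; the vertex latitude is φ_max = arccos|n̂_z| ≈ 74.9°.
Check via Clairaut: cos φ_max = |cos φ₁| · sin C = cos(49.3°)·sin(23.6°) ≈ 0.261, again giving ≈ 74.9°.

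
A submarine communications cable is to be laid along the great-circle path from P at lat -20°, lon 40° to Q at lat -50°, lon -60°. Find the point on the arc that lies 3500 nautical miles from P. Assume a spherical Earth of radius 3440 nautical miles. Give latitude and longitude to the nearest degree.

≈ lat -53°, lon -24°

From cos δ = sin φ₁ sin φ₂ + cos φ₁ cos φ₂ cos Δλ, the central angle is δ ≈ 1.413 rad (81.0°). The total great-circle distance is δ·R ≈ 1.413 × 3440 ≈ 4861 nmi, so the target fraction is f = 3500/4861 ≈ 0.720.
Interpolate at f ≈ 0.720 with slerp weights a = sin((1−f)δ)/sin δ ≈ 0.390, b = sin(fδ)/sin δ ≈ 0.861.
p = a·p₁ + b·p₂ ≈ (0.558, -0.244, -0.793); φ = arcsin(p_z) ≈ -52.50°, λ = atan2(p_y, p_x) ≈ -23.62°.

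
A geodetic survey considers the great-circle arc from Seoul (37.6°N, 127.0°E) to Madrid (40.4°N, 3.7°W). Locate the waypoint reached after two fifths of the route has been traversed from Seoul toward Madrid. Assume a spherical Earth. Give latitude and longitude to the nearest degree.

From cos δ = sin φ₁ sin φ₂ + cos φ₁ cos φ₂ cos Δλ, the central angle is δ ≈ 1.569 rad (89.9°).
Interpolate at f = 2/5 with slerp weights a = sin((1−f)δ)/sin δ ≈ 0.808, b = sin(fδ)/sin δ ≈ 0.587.
p = a·p₁ + b·p₂ ≈ (0.061, 0.483, 0.874); φ = arcsin(p_z) ≈ 60.89°, λ = atan2(p_y, p_x) ≈ 82.82°.

≈ 61°N, 83°E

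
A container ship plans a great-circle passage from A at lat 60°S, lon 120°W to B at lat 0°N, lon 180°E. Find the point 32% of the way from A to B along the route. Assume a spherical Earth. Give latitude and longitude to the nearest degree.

Write both endpoints as unit vectors p₁, p₂ with components (cos φ cos λ, cos φ sin λ, sin φ).
The central angle between the endpoints is δ = arccos(p₁·p₂) ≈ 1.318 rad (75.5°).
Interpolate at f = 0.32 with slerp weights a = sin((1−f)δ)/sin δ ≈ 0.807, b = sin(fδ)/sin δ ≈ 0.423.
p = a·p₁ + b·p₂ ≈ (-0.624, -0.349, -0.699); φ = arcsin(p_z) ≈ -44.31°, λ = atan2(p_y, p_x) ≈ -150.78°.

≈ lat 44°S, lon 151°W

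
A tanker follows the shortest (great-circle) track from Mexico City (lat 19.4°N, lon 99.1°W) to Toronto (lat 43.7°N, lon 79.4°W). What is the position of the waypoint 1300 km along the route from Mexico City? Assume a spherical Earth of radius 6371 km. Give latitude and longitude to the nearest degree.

≈ lat 29°N, lon 92°W

The haversine formula gives a central angle δ ≈ 0.513 rad (29.4°) between the endpoints. The total great-circle distance is δ·R ≈ 0.513 × 6371 ≈ 3266 km, so the target fraction is f = 1300/3266 ≈ 0.398.
Interpolate at f ≈ 0.398 with slerp weights a = sin((1−f)δ)/sin δ ≈ 0.619, b = sin(fδ)/sin δ ≈ 0.413.
p = a·p₁ + b·p₂ ≈ (-0.037, -0.870, 0.491); φ = arcsin(p_z) ≈ 29.41°, λ = atan2(p_y, p_x) ≈ -92.46°.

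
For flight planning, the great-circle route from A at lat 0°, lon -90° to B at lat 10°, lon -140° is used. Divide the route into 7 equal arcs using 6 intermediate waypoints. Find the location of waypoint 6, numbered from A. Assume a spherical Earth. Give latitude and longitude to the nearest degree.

≈ lat 9°, lon -133°

Write both endpoints as unit vectors p₁, p₂ with components (cos φ cos λ, cos φ sin λ, sin φ).
The central angle between the endpoints is δ = arccos(p₁·p₂) ≈ 0.885 rad (50.7°).
Interpolate at f = 6/7 with slerp weights a = sin((1−f)δ)/sin δ ≈ 0.163, b = sin(fδ)/sin δ ≈ 0.889.
p = a·p₁ + b·p₂ ≈ (-0.671, -0.726, 0.154); φ = arcsin(p_z) ≈ 8.88°, λ = atan2(p_y, p_x) ≈ -132.74°.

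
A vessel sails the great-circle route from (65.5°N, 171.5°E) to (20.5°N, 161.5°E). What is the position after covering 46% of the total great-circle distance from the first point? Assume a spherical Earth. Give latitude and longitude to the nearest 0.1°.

≈ (44.9°N, 164.9°E)

Write both endpoints as unit vectors p₁, p₂ with components (cos φ cos λ, cos φ sin λ, sin φ).
The central angle between the endpoints is δ = arccos(p₁·p₂) ≈ 0.794 rad (45.5°).
Interpolate at f = 0.46 with slerp weights a = sin((1−f)δ)/sin δ ≈ 0.583, b = sin(fδ)/sin δ ≈ 0.501.
p = a·p₁ + b·p₂ ≈ (-0.684, 0.185, 0.706); φ = arcsin(p_z) ≈ 44.90°, λ = atan2(p_y, p_x) ≈ 164.90°.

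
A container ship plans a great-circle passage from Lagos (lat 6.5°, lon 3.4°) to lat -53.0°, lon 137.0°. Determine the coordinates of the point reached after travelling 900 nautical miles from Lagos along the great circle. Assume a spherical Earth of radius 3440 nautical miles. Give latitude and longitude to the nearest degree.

Write both endpoints as unit vectors p₁, p₂ with components (cos φ cos λ, cos φ sin λ, sin φ).
The central angle between the endpoints is δ = arccos(p₁·p₂) ≈ 2.098 rad (120.2°). The total great-circle distance is δ·R ≈ 2.098 × 3440 ≈ 7216 nmi, so the target fraction is f = 900/7216 ≈ 0.125.
Interpolate at f ≈ 0.125 with slerp weights a = sin((1−f)δ)/sin δ ≈ 1.116, b = sin(fδ)/sin δ ≈ 0.299.
p = a·p₁ + b·p₂ ≈ (0.976, 0.189, -0.113); φ = arcsin(p_z) ≈ -6.46°, λ = atan2(p_y, p_x) ≈ 10.94°.

≈ lat -6°, lon 11°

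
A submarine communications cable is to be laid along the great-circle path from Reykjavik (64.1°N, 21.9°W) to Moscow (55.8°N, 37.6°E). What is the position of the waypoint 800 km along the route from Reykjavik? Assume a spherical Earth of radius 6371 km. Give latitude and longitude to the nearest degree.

Write both endpoints as unit vectors p₁, p₂ with components (cos φ cos λ, cos φ sin λ, sin φ).
The central angle between the endpoints is δ = arccos(p₁·p₂) ≈ 0.518 rad (29.7°). The total great-circle distance is δ·R ≈ 0.518 × 6371 ≈ 3303 km, so the target fraction is f = 800/3303 ≈ 0.242.
Interpolate at f ≈ 0.242 with slerp weights a = sin((1−f)δ)/sin δ ≈ 0.773, b = sin(fδ)/sin δ ≈ 0.253.
p = a·p₁ + b·p₂ ≈ (0.426, -0.039, 0.904); φ = arcsin(p_z) ≈ 64.69°, λ = atan2(p_y, p_x) ≈ -5.26°.

≈ 65°N, 5°W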